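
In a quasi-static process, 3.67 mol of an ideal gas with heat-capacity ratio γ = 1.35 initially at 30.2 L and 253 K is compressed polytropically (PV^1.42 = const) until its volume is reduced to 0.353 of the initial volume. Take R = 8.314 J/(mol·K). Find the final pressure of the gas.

P₁ = nRT₁/V₁ = 3.67×8.314×253/30.2 = 256 kPa.
Polytropic n=1.42: T₂ = T₁(V₁/V₂)^(n−1) = 253×(2.83)^0.42 = 392 K; P₂ = P₁(V₁/V₂)^n = 1120 kPa.

1120 kPa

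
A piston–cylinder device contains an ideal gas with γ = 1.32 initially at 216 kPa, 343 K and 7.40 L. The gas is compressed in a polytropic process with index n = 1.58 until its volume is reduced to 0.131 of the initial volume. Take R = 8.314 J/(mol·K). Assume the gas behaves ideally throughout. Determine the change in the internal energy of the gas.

11200 J

n = P₁V₁/(RT₁) = 216×7.40/(8.314×343) = 0.561 mol.
Polytropic n=1.58: T₂ = T₁(V₁/V₂)^(n−1) = 343×(7.63)^0.58 = 1120 K; P₂ = P₁(V₁/V₂)^n = 5360 kPa.
For an ideal gas ΔU = nCvΔT with Cv = R/(γ−1) = 26.0 J/(mol·K).
ΔU = 0.561×26.0×(1120−343) = 11200 J.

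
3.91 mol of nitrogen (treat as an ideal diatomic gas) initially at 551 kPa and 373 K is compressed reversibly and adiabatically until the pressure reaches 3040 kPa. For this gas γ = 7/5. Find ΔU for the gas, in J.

V₁ = nRT₁/P₁ = 3.91×8.314×373/551 = 22.0 L.
Adiabatic: T₂/T₁ = (P₂/P₁)^((γ−1)/γ) ⇒ T₂ = 373×(5.52)^0.286 = 608 K; V₂ = 6.50 L.
For an ideal gas ΔU = nCvΔT with Cv = (5/2)R = 20.8 J/(mol·K).
ΔU = 3.91×20.8×(608−373) = 19100 J.

19100 J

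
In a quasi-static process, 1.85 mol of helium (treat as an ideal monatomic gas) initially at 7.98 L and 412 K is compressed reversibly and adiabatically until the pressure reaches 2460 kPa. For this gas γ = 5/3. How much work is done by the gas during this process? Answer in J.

-5440 J

P₁ = nRT₁/V₁ = 1.85×8.314×412/7.98 = 794 kPa.
Adiabatic: T₂/T₁ = (P₂/P₁)^((γ−1)/γ) ⇒ T₂ = 412×(3.10)^0.400 = 648 K; V₂ = 4.05 L.
ΔU = nCvΔT = 1.85×12.5×(648−412) = 5440 J.
Q = 0 for an adiabatic process, so W = −ΔU = -5440 J.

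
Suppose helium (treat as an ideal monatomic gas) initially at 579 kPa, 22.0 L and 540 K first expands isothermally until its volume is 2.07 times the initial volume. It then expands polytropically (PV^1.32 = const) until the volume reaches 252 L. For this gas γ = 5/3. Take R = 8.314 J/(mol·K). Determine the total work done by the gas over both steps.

n = P₁V₁/(RT₁) = 579×22.0/(8.314×540) = 2.84 mol.
Step 1 — Isothermal: T stays 540 K; PV = const ⇒ V₂ = 45.5 L, P₂ = 280 kPa.
ΔU = 0 (ideal gas, T constant).
W = nRT ln(V₂/V₁) = 2.84×8.314×540×ln(2.07) = 9270 J.
Q = ΔU + W = 9270 J.
State after step 1: P = 280 kPa, V = 45.5 L, T = 540 K.
Step 2 — Polytropic n=1.32: T₂ = T₁(V₁/V₂)^(n−1) = 540×(0.181)^0.32 = 312 K; P₂ = P₁(V₁/V₂)^n = 29.2 kPa.
W = (P₁V₁−P₂V₂)/(n−1) = (280×45.5−29.2×252)/0.32 = 16800 J.
ΔU = nCvΔT = 2.84×12.5×(312−540) = -8060 J.
Q = ΔU + W = 8730 J.
Net over both steps: W = 26000 J, Q = 18000 J, ΔU = -8060 J.

26000 J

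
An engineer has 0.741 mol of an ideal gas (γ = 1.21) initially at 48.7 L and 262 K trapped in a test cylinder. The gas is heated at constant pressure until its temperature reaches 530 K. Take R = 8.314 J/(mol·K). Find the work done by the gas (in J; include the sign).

P₁ = nRT₁/V₁ = 0.741×8.314×262/48.7 = 33.1 kPa.
Isobaric: P stays 33.1 kPa; V/T = const ⇒ T₂ = 530 K, V₂ = 98.5 L.
W = PΔV = 33.1×(98.5−48.7) kPa·L = 1650 J.

1650 J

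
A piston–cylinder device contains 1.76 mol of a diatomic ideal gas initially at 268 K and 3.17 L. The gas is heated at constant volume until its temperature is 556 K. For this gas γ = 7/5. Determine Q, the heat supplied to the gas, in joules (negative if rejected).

10500 J

P₁ = nRT₁/V₁ = 1.76×8.314×268/3.17 = 1240 kPa.
Isochoric: V stays 3.17 L; P/T = const ⇒ T₂ = 556 K, P₂ = 2570 kPa.
W = 0 (no volume change).
ΔU = nCvΔT = 1.76×20.8×(556−268) = 10500 J.
Q = ΔU = 10500 J.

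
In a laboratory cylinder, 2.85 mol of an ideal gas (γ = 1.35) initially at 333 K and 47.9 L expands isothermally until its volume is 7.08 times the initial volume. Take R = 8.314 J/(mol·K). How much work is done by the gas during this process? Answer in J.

15400 J

P₁ = nRT₁/V₁ = 2.85×8.314×333/47.9 = 165 kPa.
Isothermal: T stays 333 K; PV = const ⇒ V₂ = 339 L, P₂ = 23.3 kPa.
W = nRT ln(V₂/V₁) = 2.85×8.314×333×ln(7.08) = 15400 J.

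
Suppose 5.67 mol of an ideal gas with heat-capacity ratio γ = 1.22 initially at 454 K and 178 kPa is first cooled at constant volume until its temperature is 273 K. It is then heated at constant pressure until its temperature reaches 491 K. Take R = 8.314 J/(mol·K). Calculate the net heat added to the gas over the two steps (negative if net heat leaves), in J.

V₁ = nRT₁/P₁ = 5.67×8.314×454/178 = 120 L.
Step 1 — Isochoric: V stays 120 L; P/T = const ⇒ T₂ = 273 K, P₂ = 107 kPa.
W = 0 (no volume change).
ΔU = nCvΔT = 5.67×37.8×(273−454) = -38800 J.
Q = ΔU = -38800 J.
State after step 1: P = 107 kPa, V = 120 L, T = 273 K.
Step 2 — Isobaric: P stays 107 kPa; V/T = const ⇒ T₂ = 491 K, V₂ = 216 L.
W = PΔV = 107×(216−120) kPa·L = 10300 J.
ΔU = nCvΔT = 5.67×37.8×(491−273) = 46700 J.
Q = ΔU + W = nCpΔT = 57000 J.
Net over both steps: W = 10300 J, Q = 18200 J, ΔU = 7930 J.

18200 J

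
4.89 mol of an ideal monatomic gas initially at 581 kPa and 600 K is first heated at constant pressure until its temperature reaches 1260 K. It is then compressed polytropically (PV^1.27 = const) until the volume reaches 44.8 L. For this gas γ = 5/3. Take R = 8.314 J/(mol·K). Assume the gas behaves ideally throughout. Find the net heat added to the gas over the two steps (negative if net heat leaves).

44400 J

V₁ = nRT₁/P₁ = 4.89×8.314×600/581 = 42.0 L.
Step 1 — Isobaric: P stays 581 kPa; V/T = const ⇒ T₂ = 1260 K, V₂ = 88.2 L.
W = PΔV = 581×(88.2−42.0) kPa·L = 26800 J.
ΔU = nCvΔT = 4.89×12.5×(1260−600) = 40200 J.
Q = ΔU + W = nCpΔT = 67100 J.
State after step 1: P = 581 kPa, V = 88.2 L, T = 1260 K.
Step 2 — Polytropic n=1.27: T₂ = T₁(V₁/V₂)^(n−1) = 1260×(1.97)^0.27 = 1510 K; P₂ = P₁(V₁/V₂)^n = 1370 kPa.
W = (P₁V₁−P₂V₂)/(n−1) = (581×88.2−1370×44.8)/0.27 = -38100 J.
ΔU = nCvΔT = 4.89×12.5×(1510−1260) = 15400 J.
Q = ΔU + W = -22600 J.
Net over both steps: W = -11200 J, Q = 44400 J, ΔU = 55700 J.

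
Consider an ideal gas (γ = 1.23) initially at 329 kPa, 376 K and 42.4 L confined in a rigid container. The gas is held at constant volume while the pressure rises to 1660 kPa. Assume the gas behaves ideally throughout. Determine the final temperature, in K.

1900 K

Isochoric: V stays 42.4 L; P/T = const ⇒ T₂ = 1900 K, P₂ = 1660 kPa.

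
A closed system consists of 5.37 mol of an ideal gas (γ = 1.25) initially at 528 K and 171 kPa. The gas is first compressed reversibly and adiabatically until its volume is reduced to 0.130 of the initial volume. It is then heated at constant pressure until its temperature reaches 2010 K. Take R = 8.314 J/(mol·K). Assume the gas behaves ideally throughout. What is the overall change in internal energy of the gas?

V₁ = nRT₁/P₁ = 5.37×8.314×528/171 = 138 L.
Step 1 — Adiabatic: TV^(γ−1) = const ⇒ T₂ = 528×(7.69)^0.250 = 879 K; PV^γ = const ⇒ P₂ = 2190 kPa.
ΔU = nCvΔT = 5.37×33.3×(879−528) = 62700 J.
Q = 0 for an adiabatic process, so W = −ΔU = -62700 J.
State after step 1: P = 2190 kPa, V = 17.9 L, T = 879 K.
Step 2 — Isobaric: P stays 2190 kPa; V/T = const ⇒ T₂ = 2010 K, V₂ = 41.0 L.
W = PΔV = 2190×(41.0−17.9) kPa·L = 50500 J.
ΔU = nCvΔT = 5.37×33.3×(2010−879) = 202000 J.
Q = ΔU + W = nCpΔT = 252000 J.
Net over both steps: W = -12300 J, Q = 252000 J, ΔU = 265000 J.

265000 J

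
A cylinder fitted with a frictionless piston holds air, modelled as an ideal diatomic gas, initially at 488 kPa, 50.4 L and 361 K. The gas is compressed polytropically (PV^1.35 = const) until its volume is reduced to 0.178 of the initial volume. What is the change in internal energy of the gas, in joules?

51000 J

n = P₁V₁/(RT₁) = 488×50.4/(8.314×361) = 8.19 mol.
Polytropic n=1.35: T₂ = T₁(V₁/V₂)^(n−1) = 361×(5.62)^0.35 = 660 K; P₂ = P₁(V₁/V₂)^n = 5020 kPa.
For an ideal gas ΔU = nCvΔT with Cv = (5/2)R = 20.8 J/(mol·K).
ΔU = 8.19×20.8×(660−361) = 51000 J.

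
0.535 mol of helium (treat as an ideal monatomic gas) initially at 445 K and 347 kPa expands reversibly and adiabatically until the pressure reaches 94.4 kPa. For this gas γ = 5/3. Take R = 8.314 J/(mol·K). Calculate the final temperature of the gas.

V₁ = nRT₁/P₁ = 0.535×8.314×445/347 = 5.70 L.
Adiabatic: T₂/T₁ = (P₂/P₁)^((γ−1)/γ) ⇒ T₂ = 445×(0.272)^0.400 = 264 K; V₂ = 12.5 L.

264 K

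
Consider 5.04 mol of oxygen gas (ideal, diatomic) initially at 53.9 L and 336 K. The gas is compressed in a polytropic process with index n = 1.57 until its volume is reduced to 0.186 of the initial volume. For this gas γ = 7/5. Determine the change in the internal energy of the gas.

P₁ = nRT₁/V₁ = 5.04×8.314×336/53.9 = 261 kPa.
Polytropic n=1.57: T₂ = T₁(V₁/V₂)^(n−1) = 336×(5.38)^0.57 = 876 K; P₂ = P₁(V₁/V₂)^n = 3660 kPa.
For an ideal gas ΔU = nCvΔT with Cv = (5/2)R = 20.8 J/(mol·K).
ΔU = 5.04×20.8×(876−336) = 56600 J.

56600 J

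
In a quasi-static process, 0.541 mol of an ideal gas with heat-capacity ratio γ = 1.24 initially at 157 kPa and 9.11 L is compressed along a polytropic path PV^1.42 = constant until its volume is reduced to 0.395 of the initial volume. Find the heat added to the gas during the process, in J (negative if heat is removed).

1220 J

T₁ = P₁V₁/(nR) = 157×9.11/(0.541×8.314) = 318 K.
Polytropic n=1.42: T₂ = T₁(V₁/V₂)^(n−1) = 318×(2.53)^0.42 = 470 K; P₂ = P₁(V₁/V₂)^n = 587 kPa.
W = (P₁V₁−P₂V₂)/(n−1) = (157×9.11−587×3.60)/0.42 = -1620 J.
ΔU = nCvΔT = 0.541×34.6×(470−318) = 2840 J.
Q = ΔU + W = 1220 J.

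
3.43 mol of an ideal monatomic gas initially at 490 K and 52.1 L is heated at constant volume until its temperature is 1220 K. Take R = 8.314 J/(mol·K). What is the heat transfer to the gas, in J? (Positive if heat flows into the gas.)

31200 J

P₁ = nRT₁/V₁ = 3.43×8.314×490/52.1 = 268 kPa.
Isochoric: V stays 52.1 L; P/T = const ⇒ T₂ = 1220 K, P₂ = 668 kPa.
W = 0 (no volume change).
ΔU = nCvΔT = 3.43×12.5×(1220−490) = 31200 J.
Q = ΔU = 31200 J.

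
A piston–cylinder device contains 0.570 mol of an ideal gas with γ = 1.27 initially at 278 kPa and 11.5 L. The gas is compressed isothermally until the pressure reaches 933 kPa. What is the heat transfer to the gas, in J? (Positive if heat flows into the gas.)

-3870 J

T₁ = P₁V₁/(nR) = 278×11.5/(0.570×8.314) = 675 K.
Isothermal: T stays 675 K; PV = const ⇒ V₂ = 3.43 L, P₂ = 933 kPa.
ΔU = 0 (ideal gas, T constant).
W = nRT ln(V₂/V₁) = 0.570×8.314×675×ln(0.298) = -3870 J.
Q = ΔU + W = -3870 J.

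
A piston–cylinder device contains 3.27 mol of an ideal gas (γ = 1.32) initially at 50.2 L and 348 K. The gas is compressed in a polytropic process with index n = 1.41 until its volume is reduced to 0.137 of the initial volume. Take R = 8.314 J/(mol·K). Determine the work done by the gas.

-29100 J

P₁ = nRT₁/V₁ = 3.27×8.314×348/50.2 = 188 kPa.
Polytropic n=1.41: T₂ = T₁(V₁/V₂)^(n−1) = 348×(7.30)^0.41 = 786 K; P₂ = P₁(V₁/V₂)^n = 3110 kPa.
W = (P₁V₁−P₂V₂)/(n−1) = (188×50.2−3110×6.88)/0.41 = -29100 J.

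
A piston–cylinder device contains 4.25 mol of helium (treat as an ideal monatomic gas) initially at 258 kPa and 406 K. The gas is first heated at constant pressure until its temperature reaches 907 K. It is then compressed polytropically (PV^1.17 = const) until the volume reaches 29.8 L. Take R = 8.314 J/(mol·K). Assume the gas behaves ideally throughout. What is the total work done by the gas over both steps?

V₁ = nRT₁/P₁ = 4.25×8.314×406/258 = 55.6 L.
Step 1 — Isobaric: P stays 258 kPa; V/T = const ⇒ T₂ = 907 K, V₂ = 124 L.
W = PΔV = 258×(124−55.6) kPa·L = 17700 J.
ΔU = nCvΔT = 4.25×12.5×(907−406) = 26600 J.
Q = ΔU + W = nCpΔT = 44300 J.
State after step 1: P = 258 kPa, V = 124 L, T = 907 K.
Step 2 — Polytropic n=1.17: T₂ = T₁(V₁/V₂)^(n−1) = 907×(4.17)^0.17 = 1160 K; P₂ = P₁(V₁/V₂)^n = 1370 kPa.
W = (P₁V₁−P₂V₂)/(n−1) = (258×124−1370×29.8)/0.17 = -51800 J.
ΔU = nCvΔT = 4.25×12.5×(1160−907) = 13200 J.
Q = ΔU + W = -38600 J.
Net over both steps: W = -34100 J, Q = 5680 J, ΔU = 39800 J.

-34100 J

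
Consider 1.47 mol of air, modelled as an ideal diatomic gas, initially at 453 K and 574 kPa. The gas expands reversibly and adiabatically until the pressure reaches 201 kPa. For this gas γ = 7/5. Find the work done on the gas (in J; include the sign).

V₁ = nRT₁/P₁ = 1.47×8.314×453/574 = 9.65 L.
Adiabatic: T₂/T₁ = (P₂/P₁)^((γ−1)/γ) ⇒ T₂ = 453×(0.350)^0.286 = 336 K; V₂ = 20.4 L.
ΔU = nCvΔT = 1.47×20.8×(336−453) = -3590 J.
Q = 0 for an adiabatic process, so W = −ΔU = 3590 J.
Work done on the gas = −W_by = -3590 J.

-3590 J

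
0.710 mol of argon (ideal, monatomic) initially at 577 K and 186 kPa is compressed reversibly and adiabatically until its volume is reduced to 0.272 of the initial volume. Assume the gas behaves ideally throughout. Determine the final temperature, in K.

1370 K

V₁ = nRT₁/P₁ = 0.710×8.314×577/186 = 18.3 L.
Adiabatic: TV^(γ−1) = const ⇒ T₂ = 577×(3.68)^0.667 = 1370 K; PV^γ = const ⇒ P₂ = 1630 kPa.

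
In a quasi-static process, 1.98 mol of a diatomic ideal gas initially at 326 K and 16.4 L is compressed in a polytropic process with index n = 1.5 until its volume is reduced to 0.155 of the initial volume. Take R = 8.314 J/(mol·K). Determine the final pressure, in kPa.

5360 kPa

P₁ = nRT₁/V₁ = 1.98×8.314×326/16.4 = 327 kPa.
Polytropic n=1.5: T₂ = T₁(V₁/V₂)^(n−1) = 326×(6.45)^0.50 = 828 K; P₂ = P₁(V₁/V₂)^n = 5360 kPa.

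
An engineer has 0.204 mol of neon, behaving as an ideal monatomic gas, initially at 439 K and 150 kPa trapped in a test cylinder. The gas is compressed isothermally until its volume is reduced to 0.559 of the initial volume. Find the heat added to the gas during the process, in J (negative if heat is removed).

-433 J

V₁ = nRT₁/P₁ = 0.204×8.314×439/150 = 4.96 L.
Isothermal: T stays 439 K; PV = const ⇒ V₂ = 2.77 L, P₂ = 268 kPa.
ΔU = 0 (ideal gas, T constant).
W = nRT ln(V₂/V₁) = 0.204×8.314×439×ln(0.559) = -433 J.
Q = ΔU + W = -433 J.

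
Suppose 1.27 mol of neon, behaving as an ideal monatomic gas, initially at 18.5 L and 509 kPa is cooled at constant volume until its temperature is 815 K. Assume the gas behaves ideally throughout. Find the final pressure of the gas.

465 kPa

T₁ = P₁V₁/(nR) = 509×18.5/(1.27×8.314) = 892 K.
Isochoric: V stays 18.5 L; P/T = const ⇒ T₂ = 815 K, P₂ = 465 kPa.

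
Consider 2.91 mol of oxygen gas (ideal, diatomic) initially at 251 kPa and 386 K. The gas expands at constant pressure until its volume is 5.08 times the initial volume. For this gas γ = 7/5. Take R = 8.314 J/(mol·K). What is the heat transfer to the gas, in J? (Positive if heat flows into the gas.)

133000 J

V₁ = nRT₁/P₁ = 2.91×8.314×386/251 = 37.2 L.
Isobaric: P stays 251 kPa; V/T = const ⇒ T₂ = 1960 K, V₂ = 189 L.
W = PΔV = 251×(189−37.2) kPa·L = 38100 J.
ΔU = nCvΔT = 2.91×20.8×(1960−386) = 95300 J.
Q = ΔU + W = nCpΔT = 133000 J.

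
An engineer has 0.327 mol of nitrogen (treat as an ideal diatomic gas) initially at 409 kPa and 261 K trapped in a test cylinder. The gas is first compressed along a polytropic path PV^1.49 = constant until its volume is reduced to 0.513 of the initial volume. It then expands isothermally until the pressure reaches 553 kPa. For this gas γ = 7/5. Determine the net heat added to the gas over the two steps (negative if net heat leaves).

808 J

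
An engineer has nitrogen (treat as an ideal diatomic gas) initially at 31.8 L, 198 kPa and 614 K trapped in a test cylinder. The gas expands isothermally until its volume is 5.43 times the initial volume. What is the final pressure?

Isothermal: T stays 614 K; PV = const ⇒ V₂ = 173 L, P₂ = 36.5 kPa.

36.5 kPa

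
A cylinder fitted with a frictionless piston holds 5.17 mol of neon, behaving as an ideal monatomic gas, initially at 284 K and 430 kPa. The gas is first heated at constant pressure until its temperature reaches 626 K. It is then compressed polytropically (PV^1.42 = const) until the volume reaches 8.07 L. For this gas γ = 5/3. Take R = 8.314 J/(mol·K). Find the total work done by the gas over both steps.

-72700 J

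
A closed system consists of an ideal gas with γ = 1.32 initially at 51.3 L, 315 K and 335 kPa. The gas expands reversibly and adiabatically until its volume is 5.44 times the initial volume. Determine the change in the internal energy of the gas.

n = P₁V₁/(RT₁) = 335×51.3/(8.314×315) = 6.56 mol.
Adiabatic: TV^(γ−1) = const ⇒ T₂ = 315×(0.184)^0.320 = 183 K; PV^γ = const ⇒ P₂ = 35.8 kPa.
For an ideal gas ΔU = nCvΔT with Cv = R/(γ−1) = 26.0 J/(mol·K).
ΔU = 6.56×26.0×(183−315) = -22500 J.

-22500 J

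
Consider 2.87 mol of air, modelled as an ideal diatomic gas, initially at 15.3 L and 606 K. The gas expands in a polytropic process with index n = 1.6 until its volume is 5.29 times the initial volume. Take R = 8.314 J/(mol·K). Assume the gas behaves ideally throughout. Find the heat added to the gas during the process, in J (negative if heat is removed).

-7610 J

P₁ = nRT₁/V₁ = 2.87×8.314×606/15.3 = 945 kPa.
Polytropic n=1.6: T₂ = T₁(V₁/V₂)^(n−1) = 606×(0.189)^0.60 = 223 K; P₂ = P₁(V₁/V₂)^n = 65.8 kPa.
W = (P₁V₁−P₂V₂)/(n−1) = (945×15.3−65.8×80.9)/0.60 = 15200 J.
ΔU = nCvΔT = 2.87×20.8×(223−606) = -22800 J.
Q = ΔU + W = -7610 J.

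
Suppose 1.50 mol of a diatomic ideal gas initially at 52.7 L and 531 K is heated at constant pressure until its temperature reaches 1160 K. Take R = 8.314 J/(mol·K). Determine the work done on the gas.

-7840 J

P₁ = nRT₁/V₁ = 1.50×8.314×531/52.7 = 126 kPa.
Isobaric: P stays 126 kPa; V/T = const ⇒ T₂ = 1160 K, V₂ = 115 L.
W = PΔV = 126×(115−52.7) kPa·L = 7840 J.
Work done on the gas = −W_by = -7840 J.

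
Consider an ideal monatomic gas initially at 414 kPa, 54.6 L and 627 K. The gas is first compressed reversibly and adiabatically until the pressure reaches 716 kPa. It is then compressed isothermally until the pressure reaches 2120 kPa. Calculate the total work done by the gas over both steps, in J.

-38900 J

n = P₁V₁/(RT₁) = 414×54.6/(8.314×627) = 4.34 mol.
Step 1 — Adiabatic: T₂/T₁ = (P₂/P₁)^((γ−1)/γ) ⇒ T₂ = 627×(1.73)^0.400 = 781 K; V₂ = 39.3 L.
ΔU = nCvΔT = 4.34×12.5×(781−627) = 8310 J.
Q = 0 for an adiabatic process, so W = −ΔU = -8310 J.
State after step 1: P = 716 kPa, V = 39.3 L, T = 781 K.
Step 2 — Isothermal: T stays 781 K; PV = const ⇒ V₂ = 13.3 L, P₂ = 2120 kPa.
ΔU = 0 (ideal gas, T constant).
W = nRT ln(V₂/V₁) = 4.34×8.314×781×ln(0.338) = -30500 J.
Q = ΔU + W = -30500 J.
Net over both steps: W = -38900 J, Q = -30500 J, ΔU = 8310 J.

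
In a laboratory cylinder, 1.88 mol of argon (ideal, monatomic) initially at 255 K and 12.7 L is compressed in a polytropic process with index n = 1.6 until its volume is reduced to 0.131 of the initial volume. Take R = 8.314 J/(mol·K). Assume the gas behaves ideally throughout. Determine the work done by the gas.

-15800 J

P₁ = nRT₁/V₁ = 1.88×8.314×255/12.7 = 314 kPa.
Polytropic n=1.6: T₂ = T₁(V₁/V₂)^(n−1) = 255×(7.63)^0.60 = 863 K; P₂ = P₁(V₁/V₂)^n = 8110 kPa.
W = (P₁V₁−P₂V₂)/(n−1) = (314×12.7−8110×1.66)/0.60 = -15800 J.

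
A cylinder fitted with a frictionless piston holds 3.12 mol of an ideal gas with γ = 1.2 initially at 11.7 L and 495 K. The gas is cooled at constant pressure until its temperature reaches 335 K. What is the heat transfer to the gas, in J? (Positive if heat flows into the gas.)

-24900 J

P₁ = nRT₁/V₁ = 3.12×8.314×495/11.7 = 1100 kPa.
Isobaric: P stays 1100 kPa; V/T = const ⇒ T₂ = 335 K, V₂ = 7.92 L.
W = PΔV = 1100×(7.92−11.7) kPa·L = -4150 J.
ΔU = nCvΔT = 3.12×41.6×(335−495) = -20800 J.
Q = ΔU + W = nCpΔT = -24900 J.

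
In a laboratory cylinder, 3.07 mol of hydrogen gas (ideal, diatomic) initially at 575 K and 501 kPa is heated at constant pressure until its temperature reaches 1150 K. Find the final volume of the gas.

58.6 L

V₁ = nRT₁/P₁ = 3.07×8.314×575/501 = 29.3 L.
Isobaric: P stays 501 kPa; V/T = const ⇒ T₂ = 1150 K, V₂ = 58.6 L.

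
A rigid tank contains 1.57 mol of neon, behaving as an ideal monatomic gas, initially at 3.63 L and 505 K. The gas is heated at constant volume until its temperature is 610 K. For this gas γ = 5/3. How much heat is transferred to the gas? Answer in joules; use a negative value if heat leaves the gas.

2060 J

P₁ = nRT₁/V₁ = 1.57×8.314×505/3.63 = 1820 kPa.
Isochoric: V stays 3.63 L; P/T = const ⇒ T₂ = 610 K, P₂ = 2190 kPa.
W = 0 (no volume change).
ΔU = nCvΔT = 1.57×12.5×(610−505) = 2060 J.
Q = ΔU = 2060 J.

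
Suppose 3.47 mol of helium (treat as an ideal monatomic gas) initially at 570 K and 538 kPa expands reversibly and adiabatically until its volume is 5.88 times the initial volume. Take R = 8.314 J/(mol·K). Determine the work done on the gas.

V₁ = nRT₁/P₁ = 3.47×8.314×570/538 = 30.6 L.
Adiabatic: TV^(γ−1) = const ⇒ T₂ = 570×(0.170)^0.667 = 175 K; PV^γ = const ⇒ P₂ = 28.1 kPa.
ΔU = nCvΔT = 3.47×12.5×(175−570) = -17100 J.
Q = 0 for an adiabatic process, so W = −ΔU = 17100 J.
Work done on the gas = −W_by = -17100 J.

-17100 J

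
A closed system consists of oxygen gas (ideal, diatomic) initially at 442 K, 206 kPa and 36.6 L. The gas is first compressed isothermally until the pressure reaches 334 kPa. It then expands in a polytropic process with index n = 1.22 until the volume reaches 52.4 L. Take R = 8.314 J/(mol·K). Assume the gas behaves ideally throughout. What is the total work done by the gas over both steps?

2150 J

n = P₁V₁/(RT₁) = 206×36.6/(8.314×442) = 2.05 mol.
Step 1 — Isothermal: T stays 442 K; PV = const ⇒ V₂ = 22.6 L, P₂ = 334 kPa.
ΔU = 0 (ideal gas, T constant).
W = nRT ln(V₂/V₁) = 2.05×8.314×442×ln(0.617) = -3640 J.
Q = ΔU + W = -3640 J.
State after step 1: P = 334 kPa, V = 22.6 L, T = 442 K.
Step 2 — Polytropic n=1.22: T₂ = T₁(V₁/V₂)^(n−1) = 442×(0.431)^0.22 = 367 K; P₂ = P₁(V₁/V₂)^n = 120 kPa.
W = (P₁V₁−P₂V₂)/(n−1) = (334×22.6−120×52.4)/0.22 = 5800 J.
ΔU = nCvΔT = 2.05×20.8×(367−442) = -3190 J.
Q = ΔU + W = 2610 J.
Net over both steps: W = 2150 J, Q = -1040 J, ΔU = -3190 J.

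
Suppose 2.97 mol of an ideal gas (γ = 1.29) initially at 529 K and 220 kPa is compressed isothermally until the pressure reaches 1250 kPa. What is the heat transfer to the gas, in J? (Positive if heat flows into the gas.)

V₁ = nRT₁/P₁ = 2.97×8.314×529/220 = 59.4 L.
Isothermal: T stays 529 K; PV = const ⇒ V₂ = 10.4 L, P₂ = 1250 kPa.
ΔU = 0 (ideal gas, T constant).
W = nRT ln(V₂/V₁) = 2.97×8.314×529×ln(0.176) = -22700 J.
Q = ΔU + W = -22700 J.

-22700 J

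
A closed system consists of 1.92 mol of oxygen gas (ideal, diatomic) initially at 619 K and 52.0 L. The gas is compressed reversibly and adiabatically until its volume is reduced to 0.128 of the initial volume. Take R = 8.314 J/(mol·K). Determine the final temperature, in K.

1410 K

P₁ = nRT₁/V₁ = 1.92×8.314×619/52.0 = 190 kPa.
Adiabatic: TV^(γ−1) = const ⇒ T₂ = 619×(7.81)^0.400 = 1410 K; PV^γ = const ⇒ P₂ = 3380 kPa.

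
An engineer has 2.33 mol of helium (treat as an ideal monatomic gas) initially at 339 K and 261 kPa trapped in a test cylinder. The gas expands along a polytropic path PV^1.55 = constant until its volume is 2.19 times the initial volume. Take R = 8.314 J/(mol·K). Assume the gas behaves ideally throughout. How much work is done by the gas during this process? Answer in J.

V₁ = nRT₁/P₁ = 2.33×8.314×339/261 = 25.2 L.
Polytropic n=1.55: T₂ = T₁(V₁/V₂)^(n−1) = 339×(0.457)^0.55 = 220 K; P₂ = P₁(V₁/V₂)^n = 77.4 kPa.
W = (P₁V₁−P₂V₂)/(n−1) = (261×25.2−77.4×55.1)/0.55 = 4180 J.

4180 J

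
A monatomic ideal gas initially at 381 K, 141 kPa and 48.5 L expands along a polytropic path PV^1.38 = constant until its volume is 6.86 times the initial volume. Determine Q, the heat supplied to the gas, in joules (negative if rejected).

n = P₁V₁/(RT₁) = 141×48.5/(8.314×381) = 2.16 mol.
Polytropic n=1.38: T₂ = T₁(V₁/V₂)^(n−1) = 381×(0.146)^0.38 = 183 K; P₂ = P₁(V₁/V₂)^n = 9.89 kPa.
W = (P₁V₁−P₂V₂)/(n−1) = (141×48.5−9.89×333)/0.38 = 9340 J.
ΔU = nCvΔT = 2.16×12.5×(183−381) = -5320 J.
Q = ΔU + W = 4020 J.

4020 J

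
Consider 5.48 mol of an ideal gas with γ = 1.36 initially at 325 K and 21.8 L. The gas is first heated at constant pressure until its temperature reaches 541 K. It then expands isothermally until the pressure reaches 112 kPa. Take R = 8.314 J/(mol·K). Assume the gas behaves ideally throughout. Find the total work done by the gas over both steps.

54300 J

P₁ = nRT₁/V₁ = 5.48×8.314×325/21.8 = 679 kPa.
Step 1 — Isobaric: P stays 679 kPa; V/T = const ⇒ T₂ = 541 K, V₂ = 36.3 L.
W = PΔV = 679×(36.3−21.8) kPa·L = 9840 J.
ΔU = nCvΔT = 5.48×23.1×(541−325) = 27300 J.
Q = ΔU + W = nCpΔT = 37200 J.
State after step 1: P = 679 kPa, V = 36.3 L, T = 541 K.
Step 2 — Isothermal: T stays 541 K; PV = const ⇒ V₂ = 220 L, P₂ = 112 kPa.
ΔU = 0 (ideal gas, T constant).
W = nRT ln(V₂/V₁) = 5.48×8.314×541×ln(6.06) = 44400 J.
Q = ΔU + W = 44400 J.
Net over both steps: W = 54300 J, Q = 81600 J, ΔU = 27300 J.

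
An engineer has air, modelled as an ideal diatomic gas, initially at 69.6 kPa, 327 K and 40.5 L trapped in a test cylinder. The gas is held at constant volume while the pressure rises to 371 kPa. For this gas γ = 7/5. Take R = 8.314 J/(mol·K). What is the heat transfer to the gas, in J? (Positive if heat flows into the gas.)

30500 J

n = P₁V₁/(RT₁) = 69.6×40.5/(8.314×327) = 1.04 mol.
Isochoric: V stays 40.5 L; P/T = const ⇒ T₂ = 1740 K, P₂ = 371 kPa.
W = 0 (no volume change).
ΔU = nCvΔT = 1.04×20.8×(1740−327) = 30500 J.
Q = ΔU = 30500 J.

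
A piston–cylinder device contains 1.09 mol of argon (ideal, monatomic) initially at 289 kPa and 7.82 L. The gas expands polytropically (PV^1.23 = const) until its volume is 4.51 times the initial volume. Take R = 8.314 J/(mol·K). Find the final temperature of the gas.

176 K

T₁ = P₁V₁/(nR) = 289×7.82/(1.09×8.314) = 249 K.
Polytropic n=1.23: T₂ = T₁(V₁/V₂)^(n−1) = 249×(0.222)^0.23 = 176 K; P₂ = P₁(V₁/V₂)^n = 45.3 kPa.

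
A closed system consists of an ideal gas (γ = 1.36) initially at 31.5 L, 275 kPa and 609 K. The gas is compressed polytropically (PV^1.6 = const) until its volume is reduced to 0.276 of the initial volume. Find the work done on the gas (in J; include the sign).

n = P₁V₁/(RT₁) = 275×31.5/(8.314×609) = 1.71 mol.
Polytropic n=1.6: T₂ = T₁(V₁/V₂)^(n−1) = 609×(3.62)^0.60 = 1320 K; P₂ = P₁(V₁/V₂)^n = 2160 kPa.
W = (P₁V₁−P₂V₂)/(n−1) = (275×31.5−2160×8.69)/0.60 = -16800 J.
Work done on the gas = −W_by = 16800 J.

16800 J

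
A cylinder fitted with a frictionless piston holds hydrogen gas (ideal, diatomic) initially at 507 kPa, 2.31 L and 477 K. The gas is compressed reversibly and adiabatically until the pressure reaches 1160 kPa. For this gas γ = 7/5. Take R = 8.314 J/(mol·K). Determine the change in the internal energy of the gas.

781 J

n = P₁V₁/(RT₁) = 507×2.31/(8.314×477) = 0.295 mol.
Adiabatic: T₂/T₁ = (P₂/P₁)^((γ−1)/γ) ⇒ T₂ = 477×(2.29)^0.286 = 604 K; V₂ = 1.28 L.
For an ideal gas ΔU = nCvΔT with Cv = (5/2)R = 20.8 J/(mol·K).
ΔU = 0.295×20.8×(604−477) = 781 J.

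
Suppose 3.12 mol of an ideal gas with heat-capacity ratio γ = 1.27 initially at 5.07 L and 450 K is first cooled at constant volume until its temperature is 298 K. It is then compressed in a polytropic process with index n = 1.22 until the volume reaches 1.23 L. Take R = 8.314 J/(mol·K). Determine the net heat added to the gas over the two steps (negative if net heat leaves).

-17000 J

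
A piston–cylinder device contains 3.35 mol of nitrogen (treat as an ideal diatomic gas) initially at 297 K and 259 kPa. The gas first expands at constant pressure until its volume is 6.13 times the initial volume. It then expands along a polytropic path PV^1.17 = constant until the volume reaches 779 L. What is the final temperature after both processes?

V₁ = nRT₁/P₁ = 3.35×8.314×297/259 = 31.9 L.
Step 1 — Isobaric: P stays 259 kPa; V/T = const ⇒ T₂ = 1820 K, V₂ = 196 L.
W = PΔV = 259×(196−31.9) kPa·L = 42400 J.
ΔU = nCvΔT = 3.35×20.8×(1820−297) = 106000 J.
Q = ΔU + W = nCpΔT = 149000 J.
State after step 1: P = 259 kPa, V = 196 L, T = 1820 K.
Step 2 — Polytropic n=1.17: T₂ = T₁(V₁/V₂)^(n−1) = 1820×(0.251)^0.17 = 1440 K; P₂ = P₁(V₁/V₂)^n = 51.5 kPa.
W = (P₁V₁−P₂V₂)/(n−1) = (259×196−51.5×779)/0.17 = 62400 J.
ΔU = nCvΔT = 3.35×20.8×(1440−1820) = -26500 J.
Q = ΔU + W = 35900 J.
Net over both steps: W = 105000 J, Q = 184000 J, ΔU = 79600 J.

1440 K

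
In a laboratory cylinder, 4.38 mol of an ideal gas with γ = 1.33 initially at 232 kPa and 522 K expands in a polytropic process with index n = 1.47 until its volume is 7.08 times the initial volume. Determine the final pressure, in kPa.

V₁ = nRT₁/P₁ = 4.38×8.314×522/232 = 81.9 L.
Polytropic n=1.47: T₂ = T₁(V₁/V₂)^(n−1) = 522×(0.141)^0.47 = 208 K; P₂ = P₁(V₁/V₂)^n = 13.1 kPa.

13.1 kPa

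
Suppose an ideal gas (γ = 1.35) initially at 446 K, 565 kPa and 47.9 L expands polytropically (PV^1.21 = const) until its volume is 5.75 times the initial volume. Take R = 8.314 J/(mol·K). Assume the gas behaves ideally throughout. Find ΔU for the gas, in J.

n = P₁V₁/(RT₁) = 565×47.9/(8.314×446) = 7.30 mol.
Polytropic n=1.21: T₂ = T₁(V₁/V₂)^(n−1) = 446×(0.174)^0.21 = 309 K; P₂ = P₁(V₁/V₂)^n = 68.1 kPa.
For an ideal gas ΔU = nCvΔT with Cv = R/(γ−1) = 23.8 J/(mol·K).
ΔU = 7.30×23.8×(309−446) = -23800 J.

-23800 J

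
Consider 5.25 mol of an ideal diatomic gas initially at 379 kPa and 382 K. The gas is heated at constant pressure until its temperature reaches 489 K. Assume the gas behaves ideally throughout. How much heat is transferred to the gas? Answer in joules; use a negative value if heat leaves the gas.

16300 J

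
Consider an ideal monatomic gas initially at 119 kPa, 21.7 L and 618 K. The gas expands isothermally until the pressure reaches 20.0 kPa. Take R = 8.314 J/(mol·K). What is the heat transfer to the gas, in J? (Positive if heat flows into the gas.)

n = P₁V₁/(RT₁) = 119×21.7/(8.314×618) = 0.503 mol.
Isothermal: T stays 618 K; PV = const ⇒ V₂ = 129 L, P₂ = 20.0 kPa.
ΔU = 0 (ideal gas, T constant).
W = nRT ln(V₂/V₁) = 0.503×8.314×618×ln(5.95) = 4610 J.
Q = ΔU + W = 4610 J.

4610 J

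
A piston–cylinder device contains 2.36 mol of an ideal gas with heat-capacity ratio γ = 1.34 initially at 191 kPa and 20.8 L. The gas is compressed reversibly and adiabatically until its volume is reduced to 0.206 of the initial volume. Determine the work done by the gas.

T₁ = P₁V₁/(nR) = 191×20.8/(2.36×8.314) = 202 K.
Adiabatic: TV^(γ−1) = const ⇒ T₂ = 202×(4.85)^0.340 = 346 K; PV^γ = const ⇒ P₂ = 1590 kPa.
ΔU = nCvΔT = 2.36×24.5×(346−202) = 8310 J.
Q = 0 for an adiabatic process, so W = −ΔU = -8310 J.

-8310 J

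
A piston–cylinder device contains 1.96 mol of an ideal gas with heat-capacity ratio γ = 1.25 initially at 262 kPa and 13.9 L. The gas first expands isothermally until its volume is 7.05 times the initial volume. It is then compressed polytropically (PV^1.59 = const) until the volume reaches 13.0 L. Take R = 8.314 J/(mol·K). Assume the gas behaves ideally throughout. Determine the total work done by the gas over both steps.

T₁ = P₁V₁/(nR) = 262×13.9/(1.96×8.314) = 223 K.
Step 1 — Isothermal: T stays 223 K; PV = const ⇒ V₂ = 98.0 L, P₂ = 37.2 kPa.
ΔU = 0 (ideal gas, T constant).
W = nRT ln(V₂/V₁) = 1.96×8.314×223×ln(7.05) = 7110 J.
Q = ΔU + W = 7110 J.
State after step 1: P = 37.2 kPa, V = 98.0 L, T = 223 K.
Step 2 — Polytropic n=1.59: T₂ = T₁(V₁/V₂)^(n−1) = 223×(7.54)^0.59 = 736 K; P₂ = P₁(V₁/V₂)^n = 922 kPa.
W = (P₁V₁−P₂V₂)/(n−1) = (37.2×98.0−922×13.0)/0.59 = -14200 J.
ΔU = nCvΔT = 1.96×33.3×(736−223) = 33400 J.
Q = ΔU + W = 19200 J.
Net over both steps: W = -7040 J, Q = 26400 J, ΔU = 33400 J.

-7040 J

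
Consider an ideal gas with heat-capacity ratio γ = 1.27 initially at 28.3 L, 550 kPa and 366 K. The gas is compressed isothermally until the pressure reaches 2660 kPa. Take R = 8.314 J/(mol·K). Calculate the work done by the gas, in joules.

n = P₁V₁/(RT₁) = 550×28.3/(8.314×366) = 5.12 mol.
Isothermal: T stays 366 K; PV = const ⇒ V₂ = 5.85 L, P₂ = 2660 kPa.
W = nRT ln(V₂/V₁) = 5.12×8.314×366×ln(0.207) = -24500 J.

-24500 J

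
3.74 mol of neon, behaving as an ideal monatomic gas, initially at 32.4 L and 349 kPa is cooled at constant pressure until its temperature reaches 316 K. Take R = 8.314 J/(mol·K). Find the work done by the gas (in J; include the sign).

-1480 J

T₁ = P₁V₁/(nR) = 349×32.4/(3.74×8.314) = 364 K.
Isobaric: P stays 349 kPa; V/T = const ⇒ T₂ = 316 K, V₂ = 28.2 L.
W = PΔV = 349×(28.2−32.4) kPa·L = -1480 J.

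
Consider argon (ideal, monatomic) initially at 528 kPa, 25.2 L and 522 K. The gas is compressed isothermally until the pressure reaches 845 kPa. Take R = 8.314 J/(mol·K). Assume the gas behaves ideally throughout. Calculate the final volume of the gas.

Isothermal: T stays 522 K; PV = const ⇒ V₂ = 15.7 L, P₂ = 845 kPa.

15.7 L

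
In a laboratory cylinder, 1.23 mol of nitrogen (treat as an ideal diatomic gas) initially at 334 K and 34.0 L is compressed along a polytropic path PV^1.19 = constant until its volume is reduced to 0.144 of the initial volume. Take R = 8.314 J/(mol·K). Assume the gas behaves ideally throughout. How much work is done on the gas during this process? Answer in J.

8000 J

P₁ = nRT₁/V₁ = 1.23×8.314×334/34.0 = 100 kPa.
Polytropic n=1.19: T₂ = T₁(V₁/V₂)^(n−1) = 334×(6.94)^0.19 = 483 K; P₂ = P₁(V₁/V₂)^n = 1010 kPa.
W = (P₁V₁−P₂V₂)/(n−1) = (100×34.0−1010×4.90)/0.19 = -8000 J.
Work done on the gas = −W_by = 8000 J.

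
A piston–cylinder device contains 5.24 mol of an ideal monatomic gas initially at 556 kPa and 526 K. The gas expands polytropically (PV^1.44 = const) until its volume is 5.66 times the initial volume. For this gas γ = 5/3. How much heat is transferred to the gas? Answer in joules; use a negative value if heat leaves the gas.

9450 J

V₁ = nRT₁/P₁ = 5.24×8.314×526/556 = 41.2 L.
Polytropic n=1.44: T₂ = T₁(V₁/V₂)^(n−1) = 526×(0.177)^0.44 = 245 K; P₂ = P₁(V₁/V₂)^n = 45.8 kPa.
W = (P₁V₁−P₂V₂)/(n−1) = (556×41.2−45.8×233)/0.44 = 27800 J.
ΔU = nCvΔT = 5.24×12.5×(245−526) = -18300 J.
Q = ΔU + W = 9450 J.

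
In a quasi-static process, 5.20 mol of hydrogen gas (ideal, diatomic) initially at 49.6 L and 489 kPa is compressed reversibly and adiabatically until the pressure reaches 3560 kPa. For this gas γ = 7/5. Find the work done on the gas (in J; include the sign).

T₁ = P₁V₁/(nR) = 489×49.6/(5.20×8.314) = 561 K.
Adiabatic: T₂/T₁ = (P₂/P₁)^((γ−1)/γ) ⇒ T₂ = 561×(7.28)^0.286 = 989 K; V₂ = 12.0 L.
ΔU = nCvΔT = 5.20×20.8×(989−561) = 46300 J.
Q = 0 for an adiabatic process, so W = −ΔU = -46300 J.
Work done on the gas = −W_by = 46300 J.

46300 J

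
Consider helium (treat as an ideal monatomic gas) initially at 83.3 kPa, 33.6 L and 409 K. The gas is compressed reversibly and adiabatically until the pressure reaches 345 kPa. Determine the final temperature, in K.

Adiabatic: T₂/T₁ = (P₂/P₁)^((γ−1)/γ) ⇒ T₂ = 409×(4.14)^0.400 = 722 K; V₂ = 14.3 L.

722 K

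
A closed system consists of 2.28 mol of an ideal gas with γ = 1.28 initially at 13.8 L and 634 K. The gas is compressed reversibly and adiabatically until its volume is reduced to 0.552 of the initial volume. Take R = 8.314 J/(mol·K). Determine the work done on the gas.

7770 J

P₁ = nRT₁/V₁ = 2.28×8.314×634/13.8 = 871 kPa.
Adiabatic: TV^(γ−1) = const ⇒ T₂ = 634×(1.81)^0.280 = 749 K; PV^γ = const ⇒ P₂ = 1860 kPa.
ΔU = nCvΔT = 2.28×29.7×(749−634) = 7770 J.
Q = 0 for an adiabatic process, so W = −ΔU = -7770 J.
Work done on the gas = −W_by = 7770 J.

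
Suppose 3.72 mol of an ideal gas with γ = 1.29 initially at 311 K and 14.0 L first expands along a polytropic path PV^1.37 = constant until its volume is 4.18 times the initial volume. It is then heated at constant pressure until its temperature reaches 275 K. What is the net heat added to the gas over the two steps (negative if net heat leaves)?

P₁ = nRT₁/V₁ = 3.72×8.314×311/14.0 = 687 kPa.
Step 1 — Polytropic n=1.37: T₂ = T₁(V₁/V₂)^(n−1) = 311×(0.239)^0.37 = 183 K; P₂ = P₁(V₁/V₂)^n = 96.8 kPa.
W = (P₁V₁−P₂V₂)/(n−1) = (687×14.0−96.8×58.5)/0.37 = 10700 J.
ΔU = nCvΔT = 3.72×28.7×(183−311) = -13600 J.
Q = ΔU + W = -2950 J.
State after step 1: P = 96.8 kPa, V = 58.5 L, T = 183 K.
Step 2 — Isobaric: P stays 96.8 kPa; V/T = const ⇒ T₂ = 275 K, V₂ = 87.8 L.
W = PΔV = 96.8×(87.8−58.5) kPa·L = 2840 J.
ΔU = nCvΔT = 3.72×28.7×(275−183) = 9790 J.
Q = ΔU + W = nCpΔT = 12600 J.
Net over both steps: W = 13500 J, Q = 9680 J, ΔU = -3840 J.

9680 J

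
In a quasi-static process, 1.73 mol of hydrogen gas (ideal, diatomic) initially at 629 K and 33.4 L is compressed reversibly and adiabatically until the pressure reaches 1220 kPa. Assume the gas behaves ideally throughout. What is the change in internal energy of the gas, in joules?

P₁ = nRT₁/V₁ = 1.73×8.314×629/33.4 = 271 kPa.
Adiabatic: T₂/T₁ = (P₂/P₁)^((γ−1)/γ) ⇒ T₂ = 629×(4.50)^0.286 = 967 K; V₂ = 11.4 L.
For an ideal gas ΔU = nCvΔT with Cv = (5/2)R = 20.8 J/(mol·K).
ΔU = 1.73×20.8×(967−629) = 12200 J.

12200 J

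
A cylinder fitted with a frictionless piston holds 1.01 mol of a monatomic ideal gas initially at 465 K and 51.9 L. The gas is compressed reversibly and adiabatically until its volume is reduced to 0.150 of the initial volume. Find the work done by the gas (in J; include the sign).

-14900 J

P₁ = nRT₁/V₁ = 1.01×8.314×465/51.9 = 75.2 kPa.
Adiabatic: TV^(γ−1) = const ⇒ T₂ = 465×(6.67)^0.667 = 1650 K; PV^γ = const ⇒ P₂ = 1780 kPa.
ΔU = nCvΔT = 1.01×12.5×(1650−465) = 14900 J.
Q = 0 for an adiabatic process, so W = −ΔU = -14900 J.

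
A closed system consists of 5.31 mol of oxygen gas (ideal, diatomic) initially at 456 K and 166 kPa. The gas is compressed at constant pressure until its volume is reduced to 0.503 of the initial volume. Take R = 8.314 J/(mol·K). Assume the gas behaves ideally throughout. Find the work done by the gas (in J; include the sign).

V₁ = nRT₁/P₁ = 5.31×8.314×456/166 = 121 L.
Isobaric: P stays 166 kPa; V/T = const ⇒ T₂ = 229 K, V₂ = 61.0 L.
W = PΔV = 166×(61.0−121) kPa·L = -10000 J.

-10000 J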